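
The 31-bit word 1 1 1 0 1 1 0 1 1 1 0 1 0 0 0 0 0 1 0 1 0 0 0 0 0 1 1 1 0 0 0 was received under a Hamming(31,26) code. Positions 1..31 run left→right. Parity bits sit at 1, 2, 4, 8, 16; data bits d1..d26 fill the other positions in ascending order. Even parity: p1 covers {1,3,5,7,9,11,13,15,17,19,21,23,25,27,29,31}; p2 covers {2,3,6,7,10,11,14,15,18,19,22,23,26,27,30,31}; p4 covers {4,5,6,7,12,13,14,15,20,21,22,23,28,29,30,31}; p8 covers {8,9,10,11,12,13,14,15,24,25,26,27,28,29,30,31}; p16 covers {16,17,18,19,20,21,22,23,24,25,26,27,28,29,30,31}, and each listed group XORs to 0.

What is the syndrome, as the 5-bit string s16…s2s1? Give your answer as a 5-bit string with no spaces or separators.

s1 (pos 1,3,5,7,9,11,13,15,17,19,21,23,25,27,29,31): 1⊕1⊕1⊕0⊕1⊕0⊕0⊕0⊕0⊕0⊕0⊕0⊕0⊕1⊕0⊕0 = 1
s2 (pos 2,3,6,7,10,11,14,15,18,19,22,23,26,27,30,31): 1⊕1⊕1⊕0⊕1⊕0⊕0⊕0⊕1⊕0⊕0⊕0⊕1⊕1⊕0⊕0 = 1
s4 (pos 4,5,6,7,12,13,14,15,20,21,22,23,28,29,30,31): 0⊕1⊕1⊕0⊕1⊕0⊕0⊕0⊕1⊕0⊕0⊕0⊕1⊕0⊕0⊕0 = 1
s8 (pos 8,9,10,11,12,13,14,15,24,25,26,27,28,29,30,31): 1⊕1⊕1⊕0⊕1⊕0⊕0⊕0⊕0⊕0⊕1⊕1⊕1⊕0⊕0⊕0 = 1
s16 (pos 16,17,18,19,20,21,22,23,24,25,26,27,28,29,30,31): 0⊕0⊕1⊕0⊕1⊕0⊕0⊕0⊕0⊕0⊕1⊕1⊕1⊕0⊕0⊕0 = 1
Syndrome s16…s1 = 11111 → error at position 31.

11111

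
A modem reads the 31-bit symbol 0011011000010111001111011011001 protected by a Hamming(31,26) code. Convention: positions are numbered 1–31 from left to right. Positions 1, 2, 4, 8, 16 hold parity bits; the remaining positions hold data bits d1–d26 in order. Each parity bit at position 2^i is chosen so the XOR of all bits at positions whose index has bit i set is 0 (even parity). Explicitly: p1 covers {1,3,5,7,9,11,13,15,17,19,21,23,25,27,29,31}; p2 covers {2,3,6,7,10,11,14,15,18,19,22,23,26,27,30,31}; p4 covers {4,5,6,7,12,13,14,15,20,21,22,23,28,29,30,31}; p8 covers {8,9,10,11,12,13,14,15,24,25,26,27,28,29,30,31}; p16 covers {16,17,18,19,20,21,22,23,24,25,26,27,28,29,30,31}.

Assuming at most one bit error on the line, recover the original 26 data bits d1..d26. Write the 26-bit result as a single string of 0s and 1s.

s1 (pos 1,3,5,7,9,11,13,15,17,19,21,23,25,27,29,31): 0⊕1⊕0⊕1⊕0⊕0⊕0⊕1⊕0⊕1⊕1⊕0⊕1⊕1⊕0⊕1 = 0
s2 (pos 2,3,6,7,10,11,14,15,18,19,22,23,26,27,30,31): 0⊕1⊕1⊕1⊕0⊕0⊕1⊕1⊕0⊕1⊕1⊕0⊕0⊕1⊕0⊕1 = 1
s4 (pos 4,5,6,7,12,13,14,15,20,21,22,23,28,29,30,31): 1⊕0⊕1⊕1⊕1⊕0⊕1⊕1⊕1⊕1⊕1⊕0⊕1⊕0⊕0⊕1 = 1
s8 (pos 8,9,10,11,12,13,14,15,24,25,26,27,28,29,30,31): 0⊕0⊕0⊕0⊕1⊕0⊕1⊕1⊕1⊕1⊕0⊕1⊕1⊕0⊕0⊕1 = 0
s16 (pos 16,17,18,19,20,21,22,23,24,25,26,27,28,29,30,31): 1⊕0⊕0⊕1⊕1⊕1⊕1⊕0⊕1⊕1⊕0⊕1⊕1⊕0⊕0⊕1 = 0
Syndrome s16…s1 = 00110 → error at position 6.
Flip position 6: 0011011000010111001111011011001 → 0011001000010111001111011011001
Read data bits from positions 3,5,6,7,9,10,11,12,13,14,15,17,18,19,20,21,22,23,24,25,26,27,28,29,30,31: 10010001011001111011011001

10010001011001111011011001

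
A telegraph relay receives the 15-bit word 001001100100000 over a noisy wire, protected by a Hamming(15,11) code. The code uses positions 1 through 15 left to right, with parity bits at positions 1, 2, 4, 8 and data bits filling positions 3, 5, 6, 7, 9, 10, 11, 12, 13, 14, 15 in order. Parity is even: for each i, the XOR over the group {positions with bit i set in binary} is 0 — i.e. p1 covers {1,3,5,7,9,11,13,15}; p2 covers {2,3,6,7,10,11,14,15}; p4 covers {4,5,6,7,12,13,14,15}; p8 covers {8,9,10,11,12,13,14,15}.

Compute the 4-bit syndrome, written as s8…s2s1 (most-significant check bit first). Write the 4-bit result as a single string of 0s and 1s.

1000

s1 (pos 1,3,5,7,9,11,13,15): 0⊕1⊕0⊕1⊕0⊕0⊕0⊕0 = 0
s2 (pos 2,3,6,7,10,11,14,15): 0⊕1⊕1⊕1⊕1⊕0⊕0⊕0 = 0
s4 (pos 4,5,6,7,12,13,14,15): 0⊕0⊕1⊕1⊕0⊕0⊕0⊕0 = 0
s8 (pos 8,9,10,11,12,13,14,15): 0⊕0⊕1⊕0⊕0⊕0⊕0⊕0 = 1
Syndrome s8…s1 = 1000 → error at position 8.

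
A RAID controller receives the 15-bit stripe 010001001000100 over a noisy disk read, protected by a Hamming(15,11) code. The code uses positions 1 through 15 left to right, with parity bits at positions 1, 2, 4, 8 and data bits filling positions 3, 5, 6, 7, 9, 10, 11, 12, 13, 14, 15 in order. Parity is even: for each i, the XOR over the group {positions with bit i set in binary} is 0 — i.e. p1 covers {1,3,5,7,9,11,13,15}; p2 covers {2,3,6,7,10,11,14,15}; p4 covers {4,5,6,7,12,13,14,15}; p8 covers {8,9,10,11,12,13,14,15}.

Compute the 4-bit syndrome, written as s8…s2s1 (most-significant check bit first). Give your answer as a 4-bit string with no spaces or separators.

s1 (pos 1,3,5,7,9,11,13,15): 0⊕0⊕0⊕0⊕1⊕0⊕1⊕0 = 0
s2 (pos 2,3,6,7,10,11,14,15): 1⊕0⊕1⊕0⊕0⊕0⊕0⊕0 = 0
s4 (pos 4,5,6,7,12,13,14,15): 0⊕0⊕1⊕0⊕0⊕1⊕0⊕0 = 0
s8 (pos 8,9,10,11,12,13,14,15): 0⊕1⊕0⊕0⊕0⊕1⊕0⊕0 = 0
Syndrome s8…s1 = 0000 → no error.

0000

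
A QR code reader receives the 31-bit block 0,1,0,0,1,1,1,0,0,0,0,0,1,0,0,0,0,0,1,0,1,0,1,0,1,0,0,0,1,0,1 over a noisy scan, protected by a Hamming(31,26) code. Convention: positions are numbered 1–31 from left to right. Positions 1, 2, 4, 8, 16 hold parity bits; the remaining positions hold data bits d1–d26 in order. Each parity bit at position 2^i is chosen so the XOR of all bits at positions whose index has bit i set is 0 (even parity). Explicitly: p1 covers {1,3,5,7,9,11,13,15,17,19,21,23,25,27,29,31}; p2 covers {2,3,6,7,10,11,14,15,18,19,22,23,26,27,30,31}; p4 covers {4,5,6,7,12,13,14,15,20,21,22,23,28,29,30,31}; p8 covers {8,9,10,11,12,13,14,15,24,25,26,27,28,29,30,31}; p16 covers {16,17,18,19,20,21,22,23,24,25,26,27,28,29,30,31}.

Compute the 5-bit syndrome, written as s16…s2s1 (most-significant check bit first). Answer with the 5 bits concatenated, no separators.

00001

s1 (pos 1,3,5,7,9,11,13,15,17,19,21,23,25,27,29,31): 0⊕0⊕1⊕1⊕0⊕0⊕1⊕0⊕0⊕1⊕1⊕1⊕1⊕0⊕1⊕1 = 1
s2 (pos 2,3,6,7,10,11,14,15,18,19,22,23,26,27,30,31): 1⊕0⊕1⊕1⊕0⊕0⊕0⊕0⊕0⊕1⊕0⊕1⊕0⊕0⊕0⊕1 = 0
s4 (pos 4,5,6,7,12,13,14,15,20,21,22,23,28,29,30,31): 0⊕1⊕1⊕1⊕0⊕1⊕0⊕0⊕0⊕1⊕0⊕1⊕0⊕1⊕0⊕1 = 0
s8 (pos 8,9,10,11,12,13,14,15,24,25,26,27,28,29,30,31): 0⊕0⊕0⊕0⊕0⊕1⊕0⊕0⊕0⊕1⊕0⊕0⊕0⊕1⊕0⊕1 = 0
s16 (pos 16,17,18,19,20,21,22,23,24,25,26,27,28,29,30,31): 0⊕0⊕0⊕1⊕0⊕1⊕0⊕1⊕0⊕1⊕0⊕0⊕0⊕1⊕0⊕1 = 0
Syndrome s16…s1 = 00001 → error at position 1.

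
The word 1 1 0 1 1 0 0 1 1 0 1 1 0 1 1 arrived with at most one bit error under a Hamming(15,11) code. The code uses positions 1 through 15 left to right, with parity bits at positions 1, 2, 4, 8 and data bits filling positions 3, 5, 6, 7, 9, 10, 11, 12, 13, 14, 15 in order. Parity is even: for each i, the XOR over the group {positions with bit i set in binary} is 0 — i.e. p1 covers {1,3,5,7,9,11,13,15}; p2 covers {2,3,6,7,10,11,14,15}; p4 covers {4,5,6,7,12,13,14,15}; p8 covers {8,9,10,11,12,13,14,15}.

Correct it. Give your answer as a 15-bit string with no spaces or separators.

s1 (pos 1,3,5,7,9,11,13,15): 1⊕0⊕1⊕0⊕1⊕1⊕0⊕1 = 1
s2 (pos 2,3,6,7,10,11,14,15): 1⊕0⊕0⊕0⊕0⊕1⊕1⊕1 = 0
s4 (pos 4,5,6,7,12,13,14,15): 1⊕1⊕0⊕0⊕1⊕0⊕1⊕1 = 1
s8 (pos 8,9,10,11,12,13,14,15): 1⊕1⊕0⊕1⊕1⊕0⊕1⊕1 = 0
Syndrome s8…s1 = 0101 → error at position 5.
Flip position 5: 110110011011011 → 110100011011011

110100011011011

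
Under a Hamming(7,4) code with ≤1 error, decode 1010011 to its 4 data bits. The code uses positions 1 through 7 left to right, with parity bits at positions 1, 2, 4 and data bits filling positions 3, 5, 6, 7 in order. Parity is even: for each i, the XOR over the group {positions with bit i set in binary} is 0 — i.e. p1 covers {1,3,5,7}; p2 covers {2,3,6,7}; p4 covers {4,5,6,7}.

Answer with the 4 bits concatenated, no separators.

0011

s1 (pos 1,3,5,7): 1⊕1⊕0⊕1 = 1
s2 (pos 2,3,6,7): 0⊕1⊕1⊕1 = 1
s4 (pos 4,5,6,7): 0⊕0⊕1⊕1 = 0
Syndrome s4…s1 = 011 → error at position 3.
Flip position 3: 1010011 → 1000011
Read data bits from positions 3,5,6,7: 0011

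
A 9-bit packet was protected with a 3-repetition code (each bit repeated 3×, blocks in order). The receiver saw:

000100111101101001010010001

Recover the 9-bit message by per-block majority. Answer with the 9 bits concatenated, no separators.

001110000

Block 1 (000): 0 ones → 0
Block 2 (100): 1 one → 0
Block 3 (111): 3 ones → 1
Block 4 (101): 2 ones → 1
Block 5 (101): 2 ones → 1
Block 6 (001): 1 one → 0
Block 7 (010): 1 one → 0
Block 8 (010): 1 one → 0
Block 9 (001): 1 one → 0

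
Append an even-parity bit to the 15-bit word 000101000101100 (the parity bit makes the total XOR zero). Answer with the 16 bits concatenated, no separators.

0001010001011001

XOR of the 15 data bits: 0⊕0⊕0⊕1⊕0⊕1⊕0⊕0⊕0⊕1⊕0⊕1⊕1⊕0⊕0 = 1
Parity bit = 1 (so all 16 bits XOR to 0).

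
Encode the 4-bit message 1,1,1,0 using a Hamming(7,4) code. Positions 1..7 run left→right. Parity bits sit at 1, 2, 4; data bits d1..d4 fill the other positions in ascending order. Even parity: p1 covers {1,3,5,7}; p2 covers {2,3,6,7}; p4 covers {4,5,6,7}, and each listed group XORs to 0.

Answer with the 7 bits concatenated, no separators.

Place data at non-parity positions: p1 p2 1 p4 1 1 0
p1 (pos 1,3,5,7): XOR of data positions = 1⊕1⊕0 = 0
p2 (pos 2,3,6,7): XOR of data positions = 1⊕1⊕0 = 0
p4 (pos 4,5,6,7): XOR of data positions = 1⊕1⊕0 = 0
Codeword: 0010110

0010110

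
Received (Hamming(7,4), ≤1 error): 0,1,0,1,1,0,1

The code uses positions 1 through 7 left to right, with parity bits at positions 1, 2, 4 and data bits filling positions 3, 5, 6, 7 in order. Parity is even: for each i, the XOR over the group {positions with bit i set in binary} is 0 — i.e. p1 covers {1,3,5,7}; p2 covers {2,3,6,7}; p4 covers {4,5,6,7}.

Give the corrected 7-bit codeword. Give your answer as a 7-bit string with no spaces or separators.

s1 (pos 1,3,5,7): 0⊕0⊕1⊕1 = 0
s2 (pos 2,3,6,7): 1⊕0⊕0⊕1 = 0
s4 (pos 4,5,6,7): 1⊕1⊕0⊕1 = 1
Syndrome s4…s1 = 100 → error at position 4.
Flip position 4: 0101101 → 0100101

0100101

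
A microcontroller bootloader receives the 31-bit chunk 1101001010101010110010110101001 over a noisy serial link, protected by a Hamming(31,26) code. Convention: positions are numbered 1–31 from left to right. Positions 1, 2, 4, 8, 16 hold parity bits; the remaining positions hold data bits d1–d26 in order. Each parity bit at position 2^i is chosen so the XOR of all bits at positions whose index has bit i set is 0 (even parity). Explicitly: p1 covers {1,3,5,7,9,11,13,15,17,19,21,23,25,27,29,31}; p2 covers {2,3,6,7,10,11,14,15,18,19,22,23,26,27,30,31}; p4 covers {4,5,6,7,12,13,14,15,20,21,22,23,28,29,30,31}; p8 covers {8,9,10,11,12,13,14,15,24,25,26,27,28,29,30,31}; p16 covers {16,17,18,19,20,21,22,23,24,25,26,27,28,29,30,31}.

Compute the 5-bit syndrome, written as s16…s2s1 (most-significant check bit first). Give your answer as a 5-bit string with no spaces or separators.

00000

s1 (pos 1,3,5,7,9,11,13,15,17,19,21,23,25,27,29,31): 1⊕0⊕0⊕1⊕1⊕1⊕1⊕1⊕1⊕0⊕1⊕1⊕0⊕0⊕0⊕1 = 0
s2 (pos 2,3,6,7,10,11,14,15,18,19,22,23,26,27,30,31): 1⊕0⊕0⊕1⊕0⊕1⊕0⊕1⊕1⊕0⊕0⊕1⊕1⊕0⊕0⊕1 = 0
s4 (pos 4,5,6,7,12,13,14,15,20,21,22,23,28,29,30,31): 1⊕0⊕0⊕1⊕0⊕1⊕0⊕1⊕0⊕1⊕0⊕1⊕1⊕0⊕0⊕1 = 0
s8 (pos 8,9,10,11,12,13,14,15,24,25,26,27,28,29,30,31): 0⊕1⊕0⊕1⊕0⊕1⊕0⊕1⊕1⊕0⊕1⊕0⊕1⊕0⊕0⊕1 = 0
s16 (pos 16,17,18,19,20,21,22,23,24,25,26,27,28,29,30,31): 0⊕1⊕1⊕0⊕0⊕1⊕0⊕1⊕1⊕0⊕1⊕0⊕1⊕0⊕0⊕1 = 0
Syndrome s16…s1 = 00000 → no error.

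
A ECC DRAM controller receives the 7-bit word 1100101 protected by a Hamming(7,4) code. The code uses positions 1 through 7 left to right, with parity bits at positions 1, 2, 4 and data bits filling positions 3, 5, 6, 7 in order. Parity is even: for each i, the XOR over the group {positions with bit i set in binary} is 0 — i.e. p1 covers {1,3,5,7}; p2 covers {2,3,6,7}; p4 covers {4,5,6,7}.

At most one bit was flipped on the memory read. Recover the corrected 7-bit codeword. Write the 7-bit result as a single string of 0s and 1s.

s1 (pos 1,3,5,7): 1⊕0⊕1⊕1 = 1
s2 (pos 2,3,6,7): 1⊕0⊕0⊕1 = 0
s4 (pos 4,5,6,7): 0⊕1⊕0⊕1 = 0
Syndrome s4…s1 = 001 → error at position 1.
Flip position 1: 1100101 → 0100101

0100101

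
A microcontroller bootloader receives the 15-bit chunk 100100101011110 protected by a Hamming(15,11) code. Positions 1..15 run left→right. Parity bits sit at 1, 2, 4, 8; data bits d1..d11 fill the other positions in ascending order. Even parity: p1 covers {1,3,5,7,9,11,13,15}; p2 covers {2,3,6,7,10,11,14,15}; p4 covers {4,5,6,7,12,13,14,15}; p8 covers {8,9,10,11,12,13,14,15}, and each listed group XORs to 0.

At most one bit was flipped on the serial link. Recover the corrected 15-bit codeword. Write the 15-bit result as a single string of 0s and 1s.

100100101011111

s1 (pos 1,3,5,7,9,11,13,15): 1⊕0⊕0⊕1⊕1⊕1⊕1⊕0 = 1
s2 (pos 2,3,6,7,10,11,14,15): 0⊕0⊕0⊕1⊕0⊕1⊕1⊕0 = 1
s4 (pos 4,5,6,7,12,13,14,15): 1⊕0⊕0⊕1⊕1⊕1⊕1⊕0 = 1
s8 (pos 8,9,10,11,12,13,14,15): 0⊕1⊕0⊕1⊕1⊕1⊕1⊕0 = 1
Syndrome s8…s1 = 1111 → error at position 15.
Flip position 15: 100100101011110 → 100100101011111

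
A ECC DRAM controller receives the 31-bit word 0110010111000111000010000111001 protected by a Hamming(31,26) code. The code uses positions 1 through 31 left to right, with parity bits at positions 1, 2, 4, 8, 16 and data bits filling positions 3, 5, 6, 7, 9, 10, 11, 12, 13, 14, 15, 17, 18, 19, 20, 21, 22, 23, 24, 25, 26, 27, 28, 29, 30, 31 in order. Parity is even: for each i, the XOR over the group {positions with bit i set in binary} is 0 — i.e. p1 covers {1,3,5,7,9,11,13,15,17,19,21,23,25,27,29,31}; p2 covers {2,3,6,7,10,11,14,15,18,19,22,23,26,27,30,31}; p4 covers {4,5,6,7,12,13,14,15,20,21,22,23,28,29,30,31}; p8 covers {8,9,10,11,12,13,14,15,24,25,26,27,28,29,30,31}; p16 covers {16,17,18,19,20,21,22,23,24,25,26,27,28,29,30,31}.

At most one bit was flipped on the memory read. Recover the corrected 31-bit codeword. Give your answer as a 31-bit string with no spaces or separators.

s1 (pos 1,3,5,7,9,11,13,15,17,19,21,23,25,27,29,31): 0⊕1⊕0⊕0⊕1⊕0⊕0⊕1⊕0⊕0⊕1⊕0⊕0⊕1⊕0⊕1 = 0
s2 (pos 2,3,6,7,10,11,14,15,18,19,22,23,26,27,30,31): 1⊕1⊕1⊕0⊕1⊕0⊕1⊕1⊕0⊕0⊕0⊕0⊕1⊕1⊕0⊕1 = 1
s4 (pos 4,5,6,7,12,13,14,15,20,21,22,23,28,29,30,31): 0⊕0⊕1⊕0⊕0⊕0⊕1⊕1⊕0⊕1⊕0⊕0⊕1⊕0⊕0⊕1 = 0
s8 (pos 8,9,10,11,12,13,14,15,24,25,26,27,28,29,30,31): 1⊕1⊕1⊕0⊕0⊕0⊕1⊕1⊕0⊕0⊕1⊕1⊕1⊕0⊕0⊕1 = 1
s16 (pos 16,17,18,19,20,21,22,23,24,25,26,27,28,29,30,31): 1⊕0⊕0⊕0⊕0⊕1⊕0⊕0⊕0⊕0⊕1⊕1⊕1⊕0⊕0⊕1 = 0
Syndrome s16…s1 = 01010 → error at position 10.
Flip position 10: 0110010111000111000010000111001 → 0110010110000111000010000111001

0110010110000111000010000111001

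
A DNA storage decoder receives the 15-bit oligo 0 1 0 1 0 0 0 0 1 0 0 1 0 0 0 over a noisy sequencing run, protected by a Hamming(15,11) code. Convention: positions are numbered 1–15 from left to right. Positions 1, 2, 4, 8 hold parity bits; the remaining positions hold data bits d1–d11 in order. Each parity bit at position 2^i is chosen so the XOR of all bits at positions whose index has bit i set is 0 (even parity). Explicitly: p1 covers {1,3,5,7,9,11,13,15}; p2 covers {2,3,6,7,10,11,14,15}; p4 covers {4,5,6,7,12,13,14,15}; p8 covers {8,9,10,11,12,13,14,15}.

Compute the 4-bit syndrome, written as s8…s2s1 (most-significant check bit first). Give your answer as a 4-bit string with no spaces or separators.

s1 (pos 1,3,5,7,9,11,13,15): 0⊕0⊕0⊕0⊕1⊕0⊕0⊕0 = 1
s2 (pos 2,3,6,7,10,11,14,15): 1⊕0⊕0⊕0⊕0⊕0⊕0⊕0 = 1
s4 (pos 4,5,6,7,12,13,14,15): 1⊕0⊕0⊕0⊕1⊕0⊕0⊕0 = 0
s8 (pos 8,9,10,11,12,13,14,15): 0⊕1⊕0⊕0⊕1⊕0⊕0⊕0 = 0
Syndrome s8…s1 = 0011 → error at position 3.

0011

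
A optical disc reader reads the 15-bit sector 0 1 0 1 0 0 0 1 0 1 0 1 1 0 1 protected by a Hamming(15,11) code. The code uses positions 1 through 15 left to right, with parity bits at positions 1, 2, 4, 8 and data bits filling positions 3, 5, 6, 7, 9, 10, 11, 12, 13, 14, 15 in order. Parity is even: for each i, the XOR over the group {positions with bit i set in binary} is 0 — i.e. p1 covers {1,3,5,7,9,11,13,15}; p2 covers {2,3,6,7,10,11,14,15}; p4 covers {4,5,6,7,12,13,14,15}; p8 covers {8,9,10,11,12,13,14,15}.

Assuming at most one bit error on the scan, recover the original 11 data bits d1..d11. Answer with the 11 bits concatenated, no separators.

00000001101

s1 (pos 1,3,5,7,9,11,13,15): 0⊕0⊕0⊕0⊕0⊕0⊕1⊕1 = 0
s2 (pos 2,3,6,7,10,11,14,15): 1⊕0⊕0⊕0⊕1⊕0⊕0⊕1 = 1
s4 (pos 4,5,6,7,12,13,14,15): 1⊕0⊕0⊕0⊕1⊕1⊕0⊕1 = 0
s8 (pos 8,9,10,11,12,13,14,15): 1⊕0⊕1⊕0⊕1⊕1⊕0⊕1 = 1
Syndrome s8…s1 = 1010 → error at position 10.
Flip position 10: 010100010101101 → 010100010001101
Read data bits from positions 3,5,6,7,9,10,11,12,13,14,15: 00000001101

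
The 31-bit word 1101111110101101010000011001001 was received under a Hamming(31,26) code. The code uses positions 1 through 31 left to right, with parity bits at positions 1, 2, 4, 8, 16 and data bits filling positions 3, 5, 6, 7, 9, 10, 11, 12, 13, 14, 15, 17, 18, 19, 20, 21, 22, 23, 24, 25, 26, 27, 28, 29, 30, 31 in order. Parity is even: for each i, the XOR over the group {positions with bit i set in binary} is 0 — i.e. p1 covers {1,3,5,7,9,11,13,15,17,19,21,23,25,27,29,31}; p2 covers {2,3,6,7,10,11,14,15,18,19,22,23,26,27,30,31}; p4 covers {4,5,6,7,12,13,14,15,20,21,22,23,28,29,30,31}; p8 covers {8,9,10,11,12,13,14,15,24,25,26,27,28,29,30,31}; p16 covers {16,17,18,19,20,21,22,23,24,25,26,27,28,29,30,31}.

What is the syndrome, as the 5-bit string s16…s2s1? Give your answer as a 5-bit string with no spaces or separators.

01010

s1 (pos 1,3,5,7,9,11,13,15,17,19,21,23,25,27,29,31): 1⊕0⊕1⊕1⊕1⊕1⊕1⊕0⊕0⊕0⊕0⊕0⊕1⊕0⊕0⊕1 = 0
s2 (pos 2,3,6,7,10,11,14,15,18,19,22,23,26,27,30,31): 1⊕0⊕1⊕1⊕0⊕1⊕1⊕0⊕1⊕0⊕0⊕0⊕0⊕0⊕0⊕1 = 1
s4 (pos 4,5,6,7,12,13,14,15,20,21,22,23,28,29,30,31): 1⊕1⊕1⊕1⊕0⊕1⊕1⊕0⊕0⊕0⊕0⊕0⊕1⊕0⊕0⊕1 = 0
s8 (pos 8,9,10,11,12,13,14,15,24,25,26,27,28,29,30,31): 1⊕1⊕0⊕1⊕0⊕1⊕1⊕0⊕1⊕1⊕0⊕0⊕1⊕0⊕0⊕1 = 1
s16 (pos 16,17,18,19,20,21,22,23,24,25,26,27,28,29,30,31): 1⊕0⊕1⊕0⊕0⊕0⊕0⊕0⊕1⊕1⊕0⊕0⊕1⊕0⊕0⊕1 = 0
Syndrome s16…s1 = 01010 → error at position 10.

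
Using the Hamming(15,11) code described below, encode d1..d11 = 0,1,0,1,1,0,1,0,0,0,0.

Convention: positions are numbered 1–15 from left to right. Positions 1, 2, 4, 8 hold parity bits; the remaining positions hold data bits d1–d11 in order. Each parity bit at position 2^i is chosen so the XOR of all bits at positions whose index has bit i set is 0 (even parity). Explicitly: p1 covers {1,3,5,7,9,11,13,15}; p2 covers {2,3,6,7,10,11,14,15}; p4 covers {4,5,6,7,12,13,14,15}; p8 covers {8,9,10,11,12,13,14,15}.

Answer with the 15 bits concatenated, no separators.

Place data at non-parity positions: p1 p2 0 p4 1 0 1 p8 1 0 1 0 0 0 0
p1 (pos 1,3,5,7,9,11,13,15): XOR of data positions = 0⊕1⊕1⊕1⊕1⊕0⊕0 = 0
p2 (pos 2,3,6,7,10,11,14,15): XOR of data positions = 0⊕0⊕1⊕0⊕1⊕0⊕0 = 0
p4 (pos 4,5,6,7,12,13,14,15): XOR of data positions = 1⊕0⊕1⊕0⊕0⊕0⊕0 = 0
p8 (pos 8,9,10,11,12,13,14,15): XOR of data positions = 1⊕0⊕1⊕0⊕0⊕0⊕0 = 0
Codeword: 000010101010000

000010101010000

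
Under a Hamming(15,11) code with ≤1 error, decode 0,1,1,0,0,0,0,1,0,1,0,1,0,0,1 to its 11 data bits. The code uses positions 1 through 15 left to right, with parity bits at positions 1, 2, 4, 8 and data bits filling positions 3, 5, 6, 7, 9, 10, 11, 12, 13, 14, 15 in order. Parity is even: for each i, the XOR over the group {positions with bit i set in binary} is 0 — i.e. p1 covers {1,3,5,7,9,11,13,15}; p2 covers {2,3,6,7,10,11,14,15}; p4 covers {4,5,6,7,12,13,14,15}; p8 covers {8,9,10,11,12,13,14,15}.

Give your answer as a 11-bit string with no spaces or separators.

s1 (pos 1,3,5,7,9,11,13,15): 0⊕1⊕0⊕0⊕0⊕0⊕0⊕1 = 0
s2 (pos 2,3,6,7,10,11,14,15): 1⊕1⊕0⊕0⊕1⊕0⊕0⊕1 = 0
s4 (pos 4,5,6,7,12,13,14,15): 0⊕0⊕0⊕0⊕1⊕0⊕0⊕1 = 0
s8 (pos 8,9,10,11,12,13,14,15): 1⊕0⊕1⊕0⊕1⊕0⊕0⊕1 = 0
Syndrome s8…s1 = 0000 → no error.
Read data bits from positions 3,5,6,7,9,10,11,12,13,14,15: 10000101001

10000101001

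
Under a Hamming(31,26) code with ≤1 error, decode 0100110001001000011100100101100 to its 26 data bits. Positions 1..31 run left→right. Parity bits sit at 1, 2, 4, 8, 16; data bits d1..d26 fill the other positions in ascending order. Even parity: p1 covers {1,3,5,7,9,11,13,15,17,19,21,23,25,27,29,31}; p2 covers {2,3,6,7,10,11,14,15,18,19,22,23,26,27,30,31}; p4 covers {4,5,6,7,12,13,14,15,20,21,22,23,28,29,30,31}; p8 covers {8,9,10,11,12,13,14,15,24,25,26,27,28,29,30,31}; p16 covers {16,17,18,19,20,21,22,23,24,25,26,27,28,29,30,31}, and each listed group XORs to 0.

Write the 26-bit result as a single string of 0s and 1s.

s1 (pos 1,3,5,7,9,11,13,15,17,19,21,23,25,27,29,31): 0⊕0⊕1⊕0⊕0⊕0⊕1⊕0⊕0⊕1⊕0⊕1⊕0⊕0⊕1⊕0 = 1
s2 (pos 2,3,6,7,10,11,14,15,18,19,22,23,26,27,30,31): 1⊕0⊕1⊕0⊕1⊕0⊕0⊕0⊕1⊕1⊕0⊕1⊕1⊕0⊕0⊕0 = 1
s4 (pos 4,5,6,7,12,13,14,15,20,21,22,23,28,29,30,31): 0⊕1⊕1⊕0⊕0⊕1⊕0⊕0⊕1⊕0⊕0⊕1⊕1⊕1⊕0⊕0 = 1
s8 (pos 8,9,10,11,12,13,14,15,24,25,26,27,28,29,30,31): 0⊕0⊕1⊕0⊕0⊕1⊕0⊕0⊕0⊕0⊕1⊕0⊕1⊕1⊕0⊕0 = 1
s16 (pos 16,17,18,19,20,21,22,23,24,25,26,27,28,29,30,31): 0⊕0⊕1⊕1⊕1⊕0⊕0⊕1⊕0⊕0⊕1⊕0⊕1⊕1⊕0⊕0 = 1
Syndrome s16…s1 = 11111 → error at position 31.
Flip position 31: 0100110001001000011100100101100 → 0100110001001000011100100101101
Read data bits from positions 3,5,6,7,9,10,11,12,13,14,15,17,18,19,20,21,22,23,24,25,26,27,28,29,30,31: 01100100100011100100101101

01100100100011100100101101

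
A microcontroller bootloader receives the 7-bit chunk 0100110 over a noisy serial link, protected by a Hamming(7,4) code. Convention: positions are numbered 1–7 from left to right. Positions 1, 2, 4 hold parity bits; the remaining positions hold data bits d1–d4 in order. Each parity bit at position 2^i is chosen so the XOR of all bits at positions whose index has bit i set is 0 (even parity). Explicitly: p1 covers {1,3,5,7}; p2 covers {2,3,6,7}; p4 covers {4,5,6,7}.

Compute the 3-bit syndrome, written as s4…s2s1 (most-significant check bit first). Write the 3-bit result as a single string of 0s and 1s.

s1 (pos 1,3,5,7): 0⊕0⊕1⊕0 = 1
s2 (pos 2,3,6,7): 1⊕0⊕1⊕0 = 0
s4 (pos 4,5,6,7): 0⊕1⊕1⊕0 = 0
Syndrome s4…s1 = 001 → error at position 1.

001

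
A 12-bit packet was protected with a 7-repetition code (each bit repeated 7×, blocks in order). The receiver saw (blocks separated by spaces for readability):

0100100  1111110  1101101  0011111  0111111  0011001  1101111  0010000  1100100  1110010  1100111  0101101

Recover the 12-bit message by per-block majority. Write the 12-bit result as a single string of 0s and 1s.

011110100111

Block 1 (0100100): 2 ones → 0
Block 2 (1111110): 6 ones → 1
Block 3 (1101101): 5 ones → 1
Block 4 (0011111): 5 ones → 1
Block 5 (0111111): 6 ones → 1
Block 6 (0011001): 3 ones → 0
Block 7 (1101111): 6 ones → 1
Block 8 (0010000): 1 one → 0
Block 9 (1100100): 3 ones → 0
Block 10 (1110010): 4 ones → 1
Block 11 (1100111): 5 ones → 1
Block 12 (0101101): 4 ones → 1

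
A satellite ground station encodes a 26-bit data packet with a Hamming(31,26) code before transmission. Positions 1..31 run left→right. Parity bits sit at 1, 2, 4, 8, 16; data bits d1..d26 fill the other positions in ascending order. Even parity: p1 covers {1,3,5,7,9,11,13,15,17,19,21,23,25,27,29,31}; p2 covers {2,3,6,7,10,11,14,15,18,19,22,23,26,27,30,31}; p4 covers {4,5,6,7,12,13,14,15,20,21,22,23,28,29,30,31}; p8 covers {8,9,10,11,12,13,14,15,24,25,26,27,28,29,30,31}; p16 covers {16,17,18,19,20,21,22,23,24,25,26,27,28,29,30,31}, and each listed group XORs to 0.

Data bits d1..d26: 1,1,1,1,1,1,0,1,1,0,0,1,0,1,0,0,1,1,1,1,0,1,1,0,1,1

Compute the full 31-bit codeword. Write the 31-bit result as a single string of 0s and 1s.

1010111011011000101001111011011

Place data at non-parity positions: p1 p2 1 p4 1 1 1 p8 1 1 0 1 1 0 0 p16 1 0 1 0 0 1 1 1 1 0 1 1 0 1 1
p1 (pos 1,3,5,7,9,11,13,15,17,19,21,23,25,27,29,31): XOR of data positions = 1⊕1⊕1⊕1⊕0⊕1⊕0⊕1⊕1⊕0⊕1⊕1⊕1⊕0⊕1 = 1
p2 (pos 2,3,6,7,10,11,14,15,18,19,22,23,26,27,30,31): XOR of data positions = 1⊕1⊕1⊕1⊕0⊕0⊕0⊕0⊕1⊕1⊕1⊕0⊕1⊕1⊕1 = 0
p4 (pos 4,5,6,7,12,13,14,15,20,21,22,23,28,29,30,31): XOR of data positions = 1⊕1⊕1⊕1⊕1⊕0⊕0⊕0⊕0⊕1⊕1⊕1⊕0⊕1⊕1 = 0
p8 (pos 8,9,10,11,12,13,14,15,24,25,26,27,28,29,30,31): XOR of data positions = 1⊕1⊕0⊕1⊕1⊕0⊕0⊕1⊕1⊕0⊕1⊕1⊕0⊕1⊕1 = 0
p16 (pos 16,17,18,19,20,21,22,23,24,25,26,27,28,29,30,31): XOR of data positions = 1⊕0⊕1⊕0⊕0⊕1⊕1⊕1⊕1⊕0⊕1⊕1⊕0⊕1⊕1 = 0
Codeword: 1010111011011000101001111011011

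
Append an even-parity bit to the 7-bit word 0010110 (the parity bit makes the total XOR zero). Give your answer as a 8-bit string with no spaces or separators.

XOR of the 7 data bits: 0⊕0⊕1⊕0⊕1⊕1⊕0 = 1
Parity bit = 1 (so all 8 bits XOR to 0).

00101101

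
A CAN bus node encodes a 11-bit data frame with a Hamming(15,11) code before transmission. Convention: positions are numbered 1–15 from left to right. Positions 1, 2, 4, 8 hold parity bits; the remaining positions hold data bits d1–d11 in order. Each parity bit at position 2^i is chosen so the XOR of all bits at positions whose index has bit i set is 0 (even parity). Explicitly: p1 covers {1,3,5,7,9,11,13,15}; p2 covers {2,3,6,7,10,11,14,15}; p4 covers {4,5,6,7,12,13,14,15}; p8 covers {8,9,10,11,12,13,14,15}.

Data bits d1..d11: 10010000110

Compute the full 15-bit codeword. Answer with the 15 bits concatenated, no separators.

Place data at non-parity positions: p1 p2 1 p4 0 0 1 p8 0 0 0 0 1 1 0
p1 (pos 1,3,5,7,9,11,13,15): XOR of data positions = 1⊕0⊕1⊕0⊕0⊕1⊕0 = 1
p2 (pos 2,3,6,7,10,11,14,15): XOR of data positions = 1⊕0⊕1⊕0⊕0⊕1⊕0 = 1
p4 (pos 4,5,6,7,12,13,14,15): XOR of data positions = 0⊕0⊕1⊕0⊕1⊕1⊕0 = 1
p8 (pos 8,9,10,11,12,13,14,15): XOR of data positions = 0⊕0⊕0⊕0⊕1⊕1⊕0 = 0
Codeword: 111100100000110

111100100000110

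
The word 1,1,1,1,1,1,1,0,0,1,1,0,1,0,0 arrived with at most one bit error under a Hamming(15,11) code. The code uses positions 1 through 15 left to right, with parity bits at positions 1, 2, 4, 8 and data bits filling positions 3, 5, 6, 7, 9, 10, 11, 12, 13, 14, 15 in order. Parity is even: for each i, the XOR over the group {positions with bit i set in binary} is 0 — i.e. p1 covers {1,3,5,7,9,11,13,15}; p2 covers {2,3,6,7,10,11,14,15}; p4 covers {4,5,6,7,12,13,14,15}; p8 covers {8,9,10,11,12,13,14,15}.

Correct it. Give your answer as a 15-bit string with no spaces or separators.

s1 (pos 1,3,5,7,9,11,13,15): 1⊕1⊕1⊕1⊕0⊕1⊕1⊕0 = 0
s2 (pos 2,3,6,7,10,11,14,15): 1⊕1⊕1⊕1⊕1⊕1⊕0⊕0 = 0
s4 (pos 4,5,6,7,12,13,14,15): 1⊕1⊕1⊕1⊕0⊕1⊕0⊕0 = 1
s8 (pos 8,9,10,11,12,13,14,15): 0⊕0⊕1⊕1⊕0⊕1⊕0⊕0 = 1
Syndrome s8…s1 = 1100 → error at position 12.
Flip position 12: 111111100110100 → 111111100111100

111111100111100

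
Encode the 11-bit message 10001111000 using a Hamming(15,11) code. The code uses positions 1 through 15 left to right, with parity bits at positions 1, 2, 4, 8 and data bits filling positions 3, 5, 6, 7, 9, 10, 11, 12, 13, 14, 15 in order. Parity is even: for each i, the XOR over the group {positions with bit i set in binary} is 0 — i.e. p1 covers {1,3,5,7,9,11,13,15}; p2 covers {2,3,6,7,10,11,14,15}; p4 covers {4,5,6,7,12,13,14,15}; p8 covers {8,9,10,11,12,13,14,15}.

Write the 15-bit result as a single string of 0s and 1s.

Place data at non-parity positions: p1 p2 1 p4 0 0 0 p8 1 1 1 1 0 0 0
p1 (pos 1,3,5,7,9,11,13,15): XOR of data positions = 1⊕0⊕0⊕1⊕1⊕0⊕0 = 1
p2 (pos 2,3,6,7,10,11,14,15): XOR of data positions = 1⊕0⊕0⊕1⊕1⊕0⊕0 = 1
p4 (pos 4,5,6,7,12,13,14,15): XOR of data positions = 0⊕0⊕0⊕1⊕0⊕0⊕0 = 1
p8 (pos 8,9,10,11,12,13,14,15): XOR of data positions = 1⊕1⊕1⊕1⊕0⊕0⊕0 = 0
Codeword: 111100001111000

111100001111000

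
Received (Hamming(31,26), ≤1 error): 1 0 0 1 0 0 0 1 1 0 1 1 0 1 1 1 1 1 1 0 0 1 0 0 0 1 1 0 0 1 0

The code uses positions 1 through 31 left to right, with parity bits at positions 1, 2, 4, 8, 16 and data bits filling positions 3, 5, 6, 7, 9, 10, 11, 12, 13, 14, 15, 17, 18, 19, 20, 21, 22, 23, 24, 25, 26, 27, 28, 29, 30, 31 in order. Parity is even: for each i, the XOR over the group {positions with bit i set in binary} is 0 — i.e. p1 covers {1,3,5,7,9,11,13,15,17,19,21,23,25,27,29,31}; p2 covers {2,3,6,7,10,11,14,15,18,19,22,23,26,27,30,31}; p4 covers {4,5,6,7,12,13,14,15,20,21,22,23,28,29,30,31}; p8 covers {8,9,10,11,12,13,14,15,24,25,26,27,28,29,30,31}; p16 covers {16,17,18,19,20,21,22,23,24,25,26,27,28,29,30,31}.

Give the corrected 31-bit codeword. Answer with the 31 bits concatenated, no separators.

s1 (pos 1,3,5,7,9,11,13,15,17,19,21,23,25,27,29,31): 1⊕0⊕0⊕0⊕1⊕1⊕0⊕1⊕1⊕1⊕0⊕0⊕0⊕1⊕0⊕0 = 1
s2 (pos 2,3,6,7,10,11,14,15,18,19,22,23,26,27,30,31): 0⊕0⊕0⊕0⊕0⊕1⊕1⊕1⊕1⊕1⊕1⊕0⊕1⊕1⊕1⊕0 = 1
s4 (pos 4,5,6,7,12,13,14,15,20,21,22,23,28,29,30,31): 1⊕0⊕0⊕0⊕1⊕0⊕1⊕1⊕0⊕0⊕1⊕0⊕0⊕0⊕1⊕0 = 0
s8 (pos 8,9,10,11,12,13,14,15,24,25,26,27,28,29,30,31): 1⊕1⊕0⊕1⊕1⊕0⊕1⊕1⊕0⊕0⊕1⊕1⊕0⊕0⊕1⊕0 = 1
s16 (pos 16,17,18,19,20,21,22,23,24,25,26,27,28,29,30,31): 1⊕1⊕1⊕1⊕0⊕0⊕1⊕0⊕0⊕0⊕1⊕1⊕0⊕0⊕1⊕0 = 0
Syndrome s16…s1 = 01011 → error at position 11.
Flip position 11: 1001000110110111111001000110010 → 1001000110010111111001000110010

1001000110010111111001000110010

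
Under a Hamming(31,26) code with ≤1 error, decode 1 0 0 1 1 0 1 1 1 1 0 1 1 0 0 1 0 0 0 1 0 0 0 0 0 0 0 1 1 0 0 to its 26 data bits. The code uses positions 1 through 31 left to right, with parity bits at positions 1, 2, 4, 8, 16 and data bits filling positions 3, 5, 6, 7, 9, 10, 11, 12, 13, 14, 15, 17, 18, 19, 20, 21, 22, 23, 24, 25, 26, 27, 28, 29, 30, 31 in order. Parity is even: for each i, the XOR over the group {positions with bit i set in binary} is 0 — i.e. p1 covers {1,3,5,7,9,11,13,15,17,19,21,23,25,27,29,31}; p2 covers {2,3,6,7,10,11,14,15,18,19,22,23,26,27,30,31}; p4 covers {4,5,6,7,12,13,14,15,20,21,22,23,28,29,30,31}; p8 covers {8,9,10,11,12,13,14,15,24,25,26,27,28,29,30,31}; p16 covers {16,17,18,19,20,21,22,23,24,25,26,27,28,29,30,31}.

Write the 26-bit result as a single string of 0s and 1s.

01011101100000100000001100

s1 (pos 1,3,5,7,9,11,13,15,17,19,21,23,25,27,29,31): 1⊕0⊕1⊕1⊕1⊕0⊕1⊕0⊕0⊕0⊕0⊕0⊕0⊕0⊕1⊕0 = 0
s2 (pos 2,3,6,7,10,11,14,15,18,19,22,23,26,27,30,31): 0⊕0⊕0⊕1⊕1⊕0⊕0⊕0⊕0⊕0⊕0⊕0⊕0⊕0⊕0⊕0 = 0
s4 (pos 4,5,6,7,12,13,14,15,20,21,22,23,28,29,30,31): 1⊕1⊕0⊕1⊕1⊕1⊕0⊕0⊕1⊕0⊕0⊕0⊕1⊕1⊕0⊕0 = 0
s8 (pos 8,9,10,11,12,13,14,15,24,25,26,27,28,29,30,31): 1⊕1⊕1⊕0⊕1⊕1⊕0⊕0⊕0⊕0⊕0⊕0⊕1⊕1⊕0⊕0 = 1
s16 (pos 16,17,18,19,20,21,22,23,24,25,26,27,28,29,30,31): 1⊕0⊕0⊕0⊕1⊕0⊕0⊕0⊕0⊕0⊕0⊕0⊕1⊕1⊕0⊕0 = 0
Syndrome s16…s1 = 01000 → error at position 8.
Flip position 8: 1001101111011001000100000001100 → 1001101011011001000100000001100
Read data bits from positions 3,5,6,7,9,10,11,12,13,14,15,17,18,19,20,21,22,23,24,25,26,27,28,29,30,31: 01011101100000100000001100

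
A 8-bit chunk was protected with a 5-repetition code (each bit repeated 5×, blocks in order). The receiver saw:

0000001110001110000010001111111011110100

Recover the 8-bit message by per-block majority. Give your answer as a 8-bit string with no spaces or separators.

01100110

Block 1 (00000): 0 ones → 0
Block 2 (01110): 3 ones → 1
Block 3 (00111): 3 ones → 1
Block 4 (00000): 0 ones → 0
Block 5 (10001): 2 ones → 0
Block 6 (11111): 5 ones → 1
Block 7 (10111): 4 ones → 1
Block 8 (10100): 2 ones → 0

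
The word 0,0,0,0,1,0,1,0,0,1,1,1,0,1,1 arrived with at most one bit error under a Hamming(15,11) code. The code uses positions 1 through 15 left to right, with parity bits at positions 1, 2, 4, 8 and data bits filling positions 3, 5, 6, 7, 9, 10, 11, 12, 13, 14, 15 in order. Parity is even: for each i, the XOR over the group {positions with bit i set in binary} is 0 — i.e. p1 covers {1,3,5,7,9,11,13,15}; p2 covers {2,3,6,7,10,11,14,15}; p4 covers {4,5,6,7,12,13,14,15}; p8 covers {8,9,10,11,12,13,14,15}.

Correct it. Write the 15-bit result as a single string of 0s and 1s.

s1 (pos 1,3,5,7,9,11,13,15): 0⊕0⊕1⊕1⊕0⊕1⊕0⊕1 = 0
s2 (pos 2,3,6,7,10,11,14,15): 0⊕0⊕0⊕1⊕1⊕1⊕1⊕1 = 1
s4 (pos 4,5,6,7,12,13,14,15): 0⊕1⊕0⊕1⊕1⊕0⊕1⊕1 = 1
s8 (pos 8,9,10,11,12,13,14,15): 0⊕0⊕1⊕1⊕1⊕0⊕1⊕1 = 1
Syndrome s8…s1 = 1110 → error at position 14.
Flip position 14: 000010100111011 → 000010100111001

000010100111001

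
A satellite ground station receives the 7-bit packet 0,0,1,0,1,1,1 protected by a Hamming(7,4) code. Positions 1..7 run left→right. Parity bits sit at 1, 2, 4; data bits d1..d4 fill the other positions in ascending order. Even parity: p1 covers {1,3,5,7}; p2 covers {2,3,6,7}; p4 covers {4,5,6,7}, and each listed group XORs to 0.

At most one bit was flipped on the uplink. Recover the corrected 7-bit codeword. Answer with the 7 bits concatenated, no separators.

0010110

s1 (pos 1,3,5,7): 0⊕1⊕1⊕1 = 1
s2 (pos 2,3,6,7): 0⊕1⊕1⊕1 = 1
s4 (pos 4,5,6,7): 0⊕1⊕1⊕1 = 1
Syndrome s4…s1 = 111 → error at position 7.
Flip position 7: 0010111 → 0010110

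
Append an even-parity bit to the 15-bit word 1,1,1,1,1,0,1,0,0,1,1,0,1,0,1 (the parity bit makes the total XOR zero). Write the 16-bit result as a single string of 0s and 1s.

1111101001101010

XOR of the 15 data bits: 1⊕1⊕1⊕1⊕1⊕0⊕1⊕0⊕0⊕1⊕1⊕0⊕1⊕0⊕1 = 0
Parity bit = 0 (so all 16 bits XOR to 0).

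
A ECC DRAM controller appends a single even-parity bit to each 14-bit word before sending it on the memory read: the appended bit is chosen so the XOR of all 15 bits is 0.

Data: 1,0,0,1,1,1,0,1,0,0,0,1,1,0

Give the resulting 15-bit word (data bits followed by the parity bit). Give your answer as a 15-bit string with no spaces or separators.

XOR of the 14 data bits: 1⊕0⊕0⊕1⊕1⊕1⊕0⊕1⊕0⊕0⊕0⊕1⊕1⊕0 = 1
Parity bit = 1 (so all 15 bits XOR to 0).

100111010001101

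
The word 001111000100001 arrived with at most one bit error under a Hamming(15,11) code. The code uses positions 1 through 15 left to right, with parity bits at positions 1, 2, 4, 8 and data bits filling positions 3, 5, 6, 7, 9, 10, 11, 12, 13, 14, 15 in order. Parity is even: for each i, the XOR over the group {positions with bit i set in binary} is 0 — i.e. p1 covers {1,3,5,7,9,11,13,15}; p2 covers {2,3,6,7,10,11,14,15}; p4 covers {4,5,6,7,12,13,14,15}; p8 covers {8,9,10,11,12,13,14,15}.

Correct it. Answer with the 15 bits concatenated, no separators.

s1 (pos 1,3,5,7,9,11,13,15): 0⊕1⊕1⊕0⊕0⊕0⊕0⊕1 = 1
s2 (pos 2,3,6,7,10,11,14,15): 0⊕1⊕1⊕0⊕1⊕0⊕0⊕1 = 0
s4 (pos 4,5,6,7,12,13,14,15): 1⊕1⊕1⊕0⊕0⊕0⊕0⊕1 = 0
s8 (pos 8,9,10,11,12,13,14,15): 0⊕0⊕1⊕0⊕0⊕0⊕0⊕1 = 0
Syndrome s8…s1 = 0001 → error at position 1.
Flip position 1: 001111000100001 → 101111000100001

101111000100001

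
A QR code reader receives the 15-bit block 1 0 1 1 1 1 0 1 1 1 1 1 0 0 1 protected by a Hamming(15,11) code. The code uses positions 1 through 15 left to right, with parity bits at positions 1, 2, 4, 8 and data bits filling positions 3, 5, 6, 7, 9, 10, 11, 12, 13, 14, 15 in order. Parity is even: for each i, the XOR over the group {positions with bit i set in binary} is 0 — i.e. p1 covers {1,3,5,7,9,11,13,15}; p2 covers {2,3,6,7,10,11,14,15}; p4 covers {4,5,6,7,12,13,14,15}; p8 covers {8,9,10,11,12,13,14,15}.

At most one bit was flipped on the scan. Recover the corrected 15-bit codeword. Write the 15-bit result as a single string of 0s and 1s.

s1 (pos 1,3,5,7,9,11,13,15): 1⊕1⊕1⊕0⊕1⊕1⊕0⊕1 = 0
s2 (pos 2,3,6,7,10,11,14,15): 0⊕1⊕1⊕0⊕1⊕1⊕0⊕1 = 1
s4 (pos 4,5,6,7,12,13,14,15): 1⊕1⊕1⊕0⊕1⊕0⊕0⊕1 = 1
s8 (pos 8,9,10,11,12,13,14,15): 1⊕1⊕1⊕1⊕1⊕0⊕0⊕1 = 0
Syndrome s8…s1 = 0110 → error at position 6.
Flip position 6: 101111011111001 → 101110011111001

101110011111001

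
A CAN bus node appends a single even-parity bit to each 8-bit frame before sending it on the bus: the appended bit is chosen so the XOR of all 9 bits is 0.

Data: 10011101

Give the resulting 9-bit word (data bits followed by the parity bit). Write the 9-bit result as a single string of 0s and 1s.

XOR of the 8 data bits: 1⊕0⊕0⊕1⊕1⊕1⊕0⊕1 = 1
Parity bit = 1 (so all 9 bits XOR to 0).

100111011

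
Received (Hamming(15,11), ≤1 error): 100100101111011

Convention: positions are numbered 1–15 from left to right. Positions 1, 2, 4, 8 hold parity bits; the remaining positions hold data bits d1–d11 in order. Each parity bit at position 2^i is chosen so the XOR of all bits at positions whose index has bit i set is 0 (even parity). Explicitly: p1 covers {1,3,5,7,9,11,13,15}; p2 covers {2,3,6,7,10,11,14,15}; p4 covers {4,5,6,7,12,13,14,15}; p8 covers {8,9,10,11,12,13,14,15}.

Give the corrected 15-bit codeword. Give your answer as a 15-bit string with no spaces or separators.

s1 (pos 1,3,5,7,9,11,13,15): 1⊕0⊕0⊕1⊕1⊕1⊕0⊕1 = 1
s2 (pos 2,3,6,7,10,11,14,15): 0⊕0⊕0⊕1⊕1⊕1⊕1⊕1 = 1
s4 (pos 4,5,6,7,12,13,14,15): 1⊕0⊕0⊕1⊕1⊕0⊕1⊕1 = 1
s8 (pos 8,9,10,11,12,13,14,15): 0⊕1⊕1⊕1⊕1⊕0⊕1⊕1 = 0
Syndrome s8…s1 = 0111 → error at position 7.
Flip position 7: 100100101111011 → 100100001111011

100100001111011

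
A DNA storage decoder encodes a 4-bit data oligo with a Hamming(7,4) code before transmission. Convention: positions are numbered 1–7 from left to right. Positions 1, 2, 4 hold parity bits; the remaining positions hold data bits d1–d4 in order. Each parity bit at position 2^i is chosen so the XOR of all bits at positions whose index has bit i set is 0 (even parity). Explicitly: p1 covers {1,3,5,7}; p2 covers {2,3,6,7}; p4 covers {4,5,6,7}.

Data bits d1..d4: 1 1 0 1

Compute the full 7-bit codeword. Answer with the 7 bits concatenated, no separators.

1010101

Place data at non-parity positions: p1 p2 1 p4 1 0 1
p1 (pos 1,3,5,7): XOR of data positions = 1⊕1⊕1 = 1
p2 (pos 2,3,6,7): XOR of data positions = 1⊕0⊕1 = 0
p4 (pos 4,5,6,7): XOR of data positions = 1⊕0⊕1 = 0
Codeword: 1010101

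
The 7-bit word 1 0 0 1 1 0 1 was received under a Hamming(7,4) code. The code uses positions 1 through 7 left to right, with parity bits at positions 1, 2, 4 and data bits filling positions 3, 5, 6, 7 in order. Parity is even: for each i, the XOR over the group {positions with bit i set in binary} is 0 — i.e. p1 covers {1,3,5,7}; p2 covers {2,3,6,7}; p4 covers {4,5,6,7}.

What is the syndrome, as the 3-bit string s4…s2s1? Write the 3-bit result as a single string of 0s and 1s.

111

s1 (pos 1,3,5,7): 1⊕0⊕1⊕1 = 1
s2 (pos 2,3,6,7): 0⊕0⊕0⊕1 = 1
s4 (pos 4,5,6,7): 1⊕1⊕0⊕1 = 1
Syndrome s4…s1 = 111 → error at position 7.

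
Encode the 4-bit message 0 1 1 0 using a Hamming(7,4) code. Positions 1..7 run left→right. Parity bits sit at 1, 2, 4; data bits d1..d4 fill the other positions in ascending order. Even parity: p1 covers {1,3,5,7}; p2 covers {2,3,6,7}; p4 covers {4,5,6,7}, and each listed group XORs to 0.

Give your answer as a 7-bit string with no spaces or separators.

1100110

Place data at non-parity positions: p1 p2 0 p4 1 1 0
p1 (pos 1,3,5,7): XOR of data positions = 0⊕1⊕0 = 1
p2 (pos 2,3,6,7): XOR of data positions = 0⊕1⊕0 = 1
p4 (pos 4,5,6,7): XOR of data positions = 1⊕1⊕0 = 0
Codeword: 1100110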